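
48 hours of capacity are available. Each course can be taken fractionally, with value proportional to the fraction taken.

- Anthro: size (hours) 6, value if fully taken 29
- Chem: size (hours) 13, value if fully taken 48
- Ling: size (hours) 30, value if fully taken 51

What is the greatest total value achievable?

126.3

Best value per unit of size first: Anthro 29/6≈4.83, Chem 48/13≈3.69, Ling 51/30≈1.7.
Take all of Anthro (6 hours, value 29) — 42 hours left.
Chem: take in full, 13 hours for value 48 — 29 left.
Only 29 hours remain; take 29/30 of Ling for value 51×29/30 = 49.3.
Total value = 126.3.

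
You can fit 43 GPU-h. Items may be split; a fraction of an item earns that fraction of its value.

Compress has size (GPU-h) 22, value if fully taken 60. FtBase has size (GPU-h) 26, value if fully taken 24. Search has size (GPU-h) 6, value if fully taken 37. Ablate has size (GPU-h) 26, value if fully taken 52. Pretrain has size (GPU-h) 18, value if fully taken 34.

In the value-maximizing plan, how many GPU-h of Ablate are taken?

Sort by value density: Search 37/6≈6.17, Compress 60/22≈2.73, Ablate 52/26≈2, Pretrain 34/18≈1.89, FtBase 24/26≈0.923.
Search: take in full, 6 GPU-h for value 37 — 37 left.
All 22 GPU-h of Compress fit (value 60) — 15 remain.
Only 15 GPU-h remain; take 15/26 of Ablate for value 52×15/26 = 30.

15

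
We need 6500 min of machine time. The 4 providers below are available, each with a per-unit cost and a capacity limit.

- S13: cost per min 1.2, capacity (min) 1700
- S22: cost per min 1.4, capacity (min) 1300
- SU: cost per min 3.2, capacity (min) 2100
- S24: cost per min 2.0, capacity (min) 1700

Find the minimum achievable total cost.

Use providers in increasing cost order.
S13 (1.2): use full 1700 ; 4800 min to go.
S22 (1.4): use full 1300 ; 3500 min to go.
Take 1700 from S24 at 2.0 ; need 1800 more.
Take 1800 from SU at 3.2 to finish.
Cost = 1700×1.2 + 1300×1.4 + 1700×2.0 + 1800×3.2 = 13020.

13020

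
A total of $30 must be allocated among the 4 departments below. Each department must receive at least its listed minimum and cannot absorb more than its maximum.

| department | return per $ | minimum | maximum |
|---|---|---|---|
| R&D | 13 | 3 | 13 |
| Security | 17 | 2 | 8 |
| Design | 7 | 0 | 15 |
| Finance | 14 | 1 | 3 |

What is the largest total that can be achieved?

389

Meeting every minimum uses 3+2+0+1 = 6 $, leaving 24.
Highest return per $ first: Security 17 > Finance 14 > R&D 13 > Design 7.
Security: +6 to 8 (cap) → 18 left.
Finance: +2 to 3 (cap) → 16 left.
R&D takes 10 more to reach its cap of 13 → 6 left.
Design: +6 (room for 15) → 6. Pool exhausted.
Total = 13×13 + 17×8 + 7×6 + 14×3 = 389.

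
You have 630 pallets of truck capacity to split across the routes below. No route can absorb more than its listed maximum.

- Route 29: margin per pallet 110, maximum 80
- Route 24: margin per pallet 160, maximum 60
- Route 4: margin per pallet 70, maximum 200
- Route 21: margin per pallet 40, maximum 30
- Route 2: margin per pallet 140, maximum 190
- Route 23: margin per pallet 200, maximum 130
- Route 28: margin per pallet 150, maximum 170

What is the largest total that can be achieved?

96500

Order the routes by margin per pallet: Route 23 200 > Route 24 160 > Route 28 150 > Route 2 140 > Route 29 110 > Route 4 70 > Route 21 40.
Give Route 23 130 to hit its cap of 130 ; 500 left.
Route 24 takes 60 to reach its cap of 60 ; 440 left.
Give Route 28 170 to hit its cap of 170 ; 270 left.
Route 2: +190 to 190 (cap) ; 80 left.
Give Route 29 80 to hit its cap of 80 ; 0 left.
Total = 110×80 + 160×60 + 140×190 + 200×130 + 150×170 = 96500.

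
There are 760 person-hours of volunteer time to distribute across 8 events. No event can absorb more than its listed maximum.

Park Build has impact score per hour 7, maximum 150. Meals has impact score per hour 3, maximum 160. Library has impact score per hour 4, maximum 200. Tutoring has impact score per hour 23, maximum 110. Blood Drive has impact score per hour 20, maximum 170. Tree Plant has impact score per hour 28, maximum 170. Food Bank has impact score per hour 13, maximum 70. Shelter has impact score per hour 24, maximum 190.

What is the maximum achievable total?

Highest impact score per hour first: Tree Plant 28 > Shelter 24 > Tutoring 23 > Blood Drive 20 > Food Bank 13 > Park Build 7 > Library 4 > Meals 3.
Give Tree Plant 170 to hit its cap of 170 — 590 left.
Shelter takes 190 to reach its cap of 190 — 400 left.
Give Tutoring 110 to hit its cap of 110 — 290 left.
Give Blood Drive 170 to hit its cap of 170 — 120 left.
Food Bank takes 70 to reach its cap of 70 — 50 left.
Park Build: +50 (room for 150) → 50. Pool exhausted.
Total = 7×50 + 23×110 + 20×170 + 28×170 + 13×70 + 24×190 = 16510.

16510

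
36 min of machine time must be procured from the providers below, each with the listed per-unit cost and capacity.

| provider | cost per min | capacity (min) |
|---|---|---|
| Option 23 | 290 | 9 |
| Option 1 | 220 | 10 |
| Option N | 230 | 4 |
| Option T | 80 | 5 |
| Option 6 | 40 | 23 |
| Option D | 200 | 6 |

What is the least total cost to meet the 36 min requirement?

Use providers in increasing cost order.
Option 6 at 40: take all 23 min → 13 still needed.
Take 5 from Option T at 80 → need 8 more.
Take 6 from Option D at 200 → need 2 more.
Take 2 from Option 1 at 220 to finish.
Option N, Option 23: unused.
Cost = 23×40 + 5×80 + 6×200 + 2×220 = 2960.

2960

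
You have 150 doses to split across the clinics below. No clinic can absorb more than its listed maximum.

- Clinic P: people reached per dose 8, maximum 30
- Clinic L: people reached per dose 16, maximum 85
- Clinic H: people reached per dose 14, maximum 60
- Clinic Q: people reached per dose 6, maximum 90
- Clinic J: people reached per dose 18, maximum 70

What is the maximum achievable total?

Order the clinics by people reached per dose: Clinic J 18 > Clinic L 16 > Clinic H 14 > Clinic P 8 > Clinic Q 6.
Give Clinic J 70 to hit its cap of 70 — 80 left.
Clinic L has room for 85 but only 80 remain, so it gets 80.
Total = 16×80 + 18×70 = 2540.

2540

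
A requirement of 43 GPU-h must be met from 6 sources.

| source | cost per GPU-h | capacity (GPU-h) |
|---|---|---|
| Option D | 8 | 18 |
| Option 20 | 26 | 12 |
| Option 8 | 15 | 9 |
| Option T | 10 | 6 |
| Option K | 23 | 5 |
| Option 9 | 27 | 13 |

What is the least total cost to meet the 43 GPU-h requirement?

584

Cheapest first:
Option D at 8: take all 18 GPU-h — 25 still needed.
Option T (10): use full 6 — 19 GPU-h to go.
Option 8 at 15: take all 9 GPU-h — 10 still needed.
Take 5 from Option K at 23 — need 5 more.
Option 20 at 26: take 5 of its 12 — requirement met.
Option 9: unused.
Cost = 18×8 + 6×10 + 9×15 + 5×23 + 5×26 = 584.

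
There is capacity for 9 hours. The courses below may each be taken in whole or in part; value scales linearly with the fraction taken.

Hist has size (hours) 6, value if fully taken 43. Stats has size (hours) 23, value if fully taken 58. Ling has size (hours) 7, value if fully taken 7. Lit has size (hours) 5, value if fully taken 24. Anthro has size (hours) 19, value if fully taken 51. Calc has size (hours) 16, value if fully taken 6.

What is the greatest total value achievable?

57.4

Best value per unit of size first: Hist 43/6≈7.17, Lit 24/5≈4.8, Anthro 51/19≈2.68, Stats 58/23≈2.52, Ling 7/7≈1, Calc 6/16≈0.375.
Hist: take in full, 6 hours for value 43 ; 3 left.
3 hours left: a 3/5 share of Lit gives 24×3/5 = 14.4.
Total value = 57.4.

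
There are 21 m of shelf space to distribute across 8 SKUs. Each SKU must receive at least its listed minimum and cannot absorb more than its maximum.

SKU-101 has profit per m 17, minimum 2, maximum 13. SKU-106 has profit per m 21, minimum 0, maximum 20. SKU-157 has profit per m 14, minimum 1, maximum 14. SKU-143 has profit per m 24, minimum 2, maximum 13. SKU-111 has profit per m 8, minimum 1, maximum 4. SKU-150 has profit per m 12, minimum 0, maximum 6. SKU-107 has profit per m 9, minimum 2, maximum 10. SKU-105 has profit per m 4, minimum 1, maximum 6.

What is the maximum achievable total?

Meeting every minimum uses 2+0+1+2+1+0+2+1 = 9 m, leaving 12.
Order the SKUs by profit per m: SKU-143 24 > SKU-106 21 > SKU-101 17 > SKU-157 14 > SKU-150 12 > SKU-107 9 > SKU-111 8 > SKU-105 4.
SKU-143: +11 to 13 (cap) ; 1 left.
Only 1 left; SKU-106 takes them to reach 1.
Total = 17×2 + 21×1 + 14×1 + 24×13 + 8×1 + 9×2 + 4×1 = 411.

411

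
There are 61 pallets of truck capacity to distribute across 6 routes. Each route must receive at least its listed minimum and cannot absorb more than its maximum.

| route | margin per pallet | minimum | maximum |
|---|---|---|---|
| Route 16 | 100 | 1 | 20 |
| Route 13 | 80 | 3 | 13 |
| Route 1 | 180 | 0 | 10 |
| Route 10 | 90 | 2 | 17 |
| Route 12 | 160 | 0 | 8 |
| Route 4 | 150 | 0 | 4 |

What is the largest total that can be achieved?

7360

Meeting every minimum uses 1+3+0+2+0+0 = 6 pallets, leaving 55.
Rank by margin per pallet: Route 1 180 > Route 12 160 > Route 4 150 > Route 16 100 > Route 10 90 > Route 13 80.
Route 1 takes 10 more to reach its cap of 10 ; 45 left.
Give Route 12 8 more to hit its cap of 8 ; 37 left.
Route 4: +4 to 4 (cap) ; 33 left.
Give Route 16 19 more to hit its cap of 20 ; 14 left.
Route 10: +14 (room for 15) → 16. Pool exhausted.
Total = 100×20 + 80×3 + 180×10 + 90×16 + 160×8 + 150×4 = 7360.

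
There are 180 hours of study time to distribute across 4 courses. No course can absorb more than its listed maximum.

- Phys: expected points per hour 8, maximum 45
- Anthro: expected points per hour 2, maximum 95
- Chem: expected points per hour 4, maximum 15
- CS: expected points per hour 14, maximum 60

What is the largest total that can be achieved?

Highest expected points per hour first: CS 14 > Phys 8 > Chem 4 > Anthro 2.
CS: +60 to 60 (cap) → 120 left.
Give Phys 45 to hit its cap of 45 → 75 left.
Chem takes 15 to reach its cap of 15 → 60 left.
Anthro has room for 95 but only 60 remain, so it gets 60.
Total = 8×45 + 2×60 + 4×15 + 14×60 = 1380.

1380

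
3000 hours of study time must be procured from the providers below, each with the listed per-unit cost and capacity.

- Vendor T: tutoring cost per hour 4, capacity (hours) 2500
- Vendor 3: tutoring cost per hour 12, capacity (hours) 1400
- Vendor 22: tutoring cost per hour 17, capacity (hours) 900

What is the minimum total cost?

Use providers in increasing cost order.
Vendor T at 4: take all 2500 hours → 500 still needed.
Vendor 3 (12): take the remaining 500 → done.
Vendor 22: unused.
Cost = 2500×4 + 500×12 = 16000.

16000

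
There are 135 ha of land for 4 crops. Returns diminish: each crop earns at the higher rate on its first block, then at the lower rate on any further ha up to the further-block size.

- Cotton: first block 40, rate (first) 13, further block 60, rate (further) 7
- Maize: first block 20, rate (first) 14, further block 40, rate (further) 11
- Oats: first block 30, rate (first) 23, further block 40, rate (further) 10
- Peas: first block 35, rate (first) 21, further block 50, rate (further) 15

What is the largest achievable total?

2455

Order all 8 blocks by rate: Oats/T1 23 > Peas/T1 21 > Peas/T2 15 > Maize/T1 14 > Cotton/T1 13 > Maize/T2 11 > Oats/T2 10 > Cotton/T2 7.
Fill Oats T1 block (30 at 23) ; 105 left.
Fill Peas T1 block (35 at 21) ; 70 left.
Peas/T2 (15): +50 ; 20 left.
Fill Maize T1 block (20 at 14) ; 0 left.
Total = 23×30 + 21×35 + 15×50 + 14×20 = 2455.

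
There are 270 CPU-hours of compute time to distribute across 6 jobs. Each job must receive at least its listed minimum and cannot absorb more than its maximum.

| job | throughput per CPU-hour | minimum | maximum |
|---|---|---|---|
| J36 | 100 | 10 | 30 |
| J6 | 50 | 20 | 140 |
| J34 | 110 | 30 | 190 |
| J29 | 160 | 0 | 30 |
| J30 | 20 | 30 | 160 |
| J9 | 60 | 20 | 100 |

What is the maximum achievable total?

Meeting every minimum uses 10+20+30+0+30+20 = 110 CPU-hours, leaving 160.
Rank by throughput per CPU-hour: J29 160 > J34 110 > J36 100 > J9 60 > J6 50 > J30 20.
J29 takes 30 more to reach its cap of 30 ; 130 left.
Only 130 left; J34 takes them to reach 160.
Total = 100×10 + 50×20 + 110×160 + 160×30 + 20×30 + 60×20 = 26200.

26200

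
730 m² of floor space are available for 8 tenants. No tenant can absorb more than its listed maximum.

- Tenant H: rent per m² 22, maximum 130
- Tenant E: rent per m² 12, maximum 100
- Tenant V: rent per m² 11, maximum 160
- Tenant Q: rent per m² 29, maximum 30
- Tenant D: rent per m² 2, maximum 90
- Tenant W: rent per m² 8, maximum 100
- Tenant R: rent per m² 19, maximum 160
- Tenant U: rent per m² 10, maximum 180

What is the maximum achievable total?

11230

Highest rent per m² first: Tenant Q 29 > Tenant H 22 > Tenant R 19 > Tenant E 12 > Tenant V 11 > Tenant U 10 > Tenant W 8 > Tenant D 2.
Tenant Q: +30 to 30 (cap) → 700 left.
Give Tenant H 130 to hit its cap of 130 → 570 left.
Tenant R: +160 to 160 (cap) → 410 left.
Give Tenant E 100 to hit its cap of 100 → 310 left.
Give Tenant V 160 to hit its cap of 160 → 150 left.
Tenant U: +150 (room for 180) → 150. Pool exhausted.
Total = 22×130 + 12×100 + 11×160 + 29×30 + 19×160 + 10×150 = 11230.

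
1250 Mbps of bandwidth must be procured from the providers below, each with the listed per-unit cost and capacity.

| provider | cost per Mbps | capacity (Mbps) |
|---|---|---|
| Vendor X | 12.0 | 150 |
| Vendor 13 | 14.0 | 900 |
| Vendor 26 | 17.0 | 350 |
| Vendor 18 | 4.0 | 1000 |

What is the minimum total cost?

Fill from the cheapest provider first.
Vendor 18 at 4.0: take all 1000 Mbps — 250 still needed.
Vendor X at 12.0: take all 150 Mbps — 100 still needed.
Vendor 13 (14.0): take the remaining 100 — done.
Vendor 26: unused.
Cost = 1000×4.0 + 150×12.0 + 100×14.0 = 7200.

7200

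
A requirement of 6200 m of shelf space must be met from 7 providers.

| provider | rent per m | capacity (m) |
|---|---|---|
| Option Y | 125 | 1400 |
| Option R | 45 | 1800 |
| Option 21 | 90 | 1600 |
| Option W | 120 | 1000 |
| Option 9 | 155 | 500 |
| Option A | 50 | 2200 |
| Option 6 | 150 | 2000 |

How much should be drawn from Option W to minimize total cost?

600

Use providers in increasing cost order.
Take 1800 from Option R at 45 ; need 4400 more.
Take 2200 from Option A at 50 ; need 2200 more.
Option 21 at 90: take all 1600 m ; 600 still needed.
Option W (120): take the remaining 600 ; done.
Option Y, Option 6, Option 9: unused.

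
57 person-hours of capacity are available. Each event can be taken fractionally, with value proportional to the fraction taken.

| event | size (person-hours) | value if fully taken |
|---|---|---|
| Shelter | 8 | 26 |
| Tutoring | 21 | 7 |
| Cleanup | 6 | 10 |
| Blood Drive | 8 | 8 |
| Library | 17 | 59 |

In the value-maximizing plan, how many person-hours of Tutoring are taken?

Rank by value-to-size ratio: Library 59/17≈3.47, Shelter 26/8≈3.25, Cleanup 10/6≈1.67, Blood Drive 8/8≈1, Tutoring 7/21≈0.333.
All 17 person-hours of Library fit (value 59) → 40 remain.
Take all of Shelter (8 person-hours, value 26) → 32 person-hours left.
Take all of Cleanup (6 person-hours, value 10) → 26 person-hours left.
Blood Drive: take in full, 8 person-hours for value 8 → 18 left.
Only 18 person-hours remain; take 18/21 of Tutoring for value 7×18/21 = 6.

18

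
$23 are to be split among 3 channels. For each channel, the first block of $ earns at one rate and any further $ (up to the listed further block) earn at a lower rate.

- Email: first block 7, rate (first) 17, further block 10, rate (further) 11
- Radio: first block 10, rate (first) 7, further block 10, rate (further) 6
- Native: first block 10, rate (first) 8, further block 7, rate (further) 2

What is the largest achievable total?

Treat each block as its own option and order by rate: Email/first 17 > Email/second 11 > Native/first 8 > Radio/first 7 > Radio/second 6 > Native/second 2.
Email first at 17: fill all 7 → 16 left.
Email second at 11: fill all 10 → 6 left.
6 remain; put them into Native first at 8.
Total = 17×7 + 11×10 + 8×6 = 277.

277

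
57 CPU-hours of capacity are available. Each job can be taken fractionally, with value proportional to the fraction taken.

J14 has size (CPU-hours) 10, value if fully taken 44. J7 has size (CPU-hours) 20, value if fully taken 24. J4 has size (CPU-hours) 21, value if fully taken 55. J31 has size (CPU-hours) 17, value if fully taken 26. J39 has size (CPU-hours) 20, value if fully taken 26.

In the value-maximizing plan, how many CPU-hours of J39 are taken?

9

Best value per unit of size first: J14 44/10≈4.4, J4 55/21≈2.62, J31 26/17≈1.53, J39 26/20≈1.3, J7 24/20≈1.2.
J14: take in full, 10 CPU-hours for value 44 — 47 left.
J4: take in full, 21 CPU-hours for value 55 — 26 left.
J31: take in full, 17 CPU-hours for value 26 — 9 left.
Only 9 CPU-hours remain; take 9/20 of J39 for value 26×9/20 = 11.7.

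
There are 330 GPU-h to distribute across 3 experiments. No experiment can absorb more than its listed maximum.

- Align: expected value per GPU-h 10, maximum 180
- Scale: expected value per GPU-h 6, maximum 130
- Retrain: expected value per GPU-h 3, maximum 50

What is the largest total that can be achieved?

Rank by expected value per GPU-h: Align 10 > Scale 6 > Retrain 3.
Align: +180 to 180 (cap) — 150 left.
Scale takes 130 to reach its cap of 130 — 20 left.
Retrain has room for 50 but only 20 remain, so it gets 20.
Total = 10×180 + 6×130 + 3×20 = 2640.

2640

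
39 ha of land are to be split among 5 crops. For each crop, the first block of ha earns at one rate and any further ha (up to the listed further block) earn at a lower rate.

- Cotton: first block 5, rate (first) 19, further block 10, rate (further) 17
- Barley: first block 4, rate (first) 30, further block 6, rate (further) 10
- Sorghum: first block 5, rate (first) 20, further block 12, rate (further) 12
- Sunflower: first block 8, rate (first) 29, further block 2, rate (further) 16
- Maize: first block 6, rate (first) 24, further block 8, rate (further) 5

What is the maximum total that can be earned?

877

Treat each block as its own option and order by rate: Barley/tier1 30 > Sunflower/tier1 29 > Maize/tier1 24 > Sorghum/tier1 20 > Cotton/tier1 19 > Cotton/tier2 17 > Sunflower/tier2 16 > Sorghum/tier2 12 > Barley/tier2 10 > Maize/tier2 5.
Barley/tier1 (30): +4 → 35 left.
Sunflower tier1 at 29: fill all 8 → 27 left.
Maize/tier1 (24): +6 → 21 left.
Sorghum tier1 at 20: fill all 5 → 16 left.
Cotton/tier1 (19): +5 → 11 left.
Cotton/tier2 (17): +10 → 1 left.
1 remain; put them into Sunflower tier2 at 16.
Total = 30×4 + 29×8 + 24×6 + 20×5 + 19×5 + 17×10 + 16×1 = 877.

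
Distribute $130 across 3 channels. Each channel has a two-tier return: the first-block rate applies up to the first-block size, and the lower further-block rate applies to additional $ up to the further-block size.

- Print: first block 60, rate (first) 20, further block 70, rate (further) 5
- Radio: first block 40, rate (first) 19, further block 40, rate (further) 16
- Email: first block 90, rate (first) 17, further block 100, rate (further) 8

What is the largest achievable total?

2470

Treat each block as its own option and order by rate: Print/T1 20 > Radio/T1 19 > Email/T1 17 > Radio/T2 16 > Email/T2 8 > Print/T2 5.
Print T1 at 20: fill all 60 → 70 left.
Radio/T1 (19): +40 → 30 left.
Email T1 at 17: only 30 left, fill 30.
Total = 20×60 + 19×40 + 17×30 = 2470.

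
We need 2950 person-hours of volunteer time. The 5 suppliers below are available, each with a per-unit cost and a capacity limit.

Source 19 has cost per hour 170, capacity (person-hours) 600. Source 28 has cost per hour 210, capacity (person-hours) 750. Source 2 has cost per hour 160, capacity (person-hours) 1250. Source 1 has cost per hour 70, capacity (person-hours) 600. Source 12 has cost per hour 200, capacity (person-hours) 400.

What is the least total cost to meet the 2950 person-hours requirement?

Cheapest first:
Take 600 from Source 1 at 70 → need 2350 more.
Source 2 at 160: take all 1250 person-hours → 1100 still needed.
Take 600 from Source 19 at 170 → need 500 more.
Source 12 at 200: take all 400 person-hours → 100 still needed.
Source 28 (210): take the remaining 100 → done.
Cost = 600×70 + 1250×160 + 600×170 + 400×200 + 100×210 = 445000.

445000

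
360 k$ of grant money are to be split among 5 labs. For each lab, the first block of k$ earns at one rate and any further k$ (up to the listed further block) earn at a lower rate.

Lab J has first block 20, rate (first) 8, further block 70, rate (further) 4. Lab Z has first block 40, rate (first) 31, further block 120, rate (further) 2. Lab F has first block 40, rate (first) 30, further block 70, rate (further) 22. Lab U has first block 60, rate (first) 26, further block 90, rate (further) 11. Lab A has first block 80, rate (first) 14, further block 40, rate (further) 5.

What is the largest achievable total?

7430

Order all 10 blocks by rate: Lab Z/T1 31 > Lab F/T1 30 > Lab U/T1 26 > Lab F/T2 22 > Lab A/T1 14 > Lab U/T2 11 > Lab J/T1 8 > Lab A/T2 5 > Lab J/T2 4 > Lab Z/T2 2.
Fill Lab Z T1 block (40 at 31) → 320 left.
Fill Lab F T1 block (40 at 30) → 280 left.
Fill Lab U T1 block (60 at 26) → 220 left.
Fill Lab F T2 block (70 at 22) → 150 left.
Fill Lab A T1 block (80 at 14) → 70 left.
Lab U/T2: +70 of 90 at 11; pool empty.
Total = 31×40 + 30×40 + 26×60 + 22×70 + 14×80 + 11×70 = 7430.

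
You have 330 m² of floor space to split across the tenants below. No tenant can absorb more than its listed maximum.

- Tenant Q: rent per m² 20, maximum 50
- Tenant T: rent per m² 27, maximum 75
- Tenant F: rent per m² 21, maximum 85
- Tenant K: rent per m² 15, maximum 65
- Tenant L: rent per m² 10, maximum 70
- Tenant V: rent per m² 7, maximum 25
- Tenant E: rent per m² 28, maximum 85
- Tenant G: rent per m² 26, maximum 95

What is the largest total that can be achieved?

8450

Order the tenants by rent per m²: Tenant E 28 > Tenant T 27 > Tenant G 26 > Tenant F 21 > Tenant Q 20 > Tenant K 15 > Tenant L 10 > Tenant V 7.
Give Tenant E 85 to hit its cap of 85 → 245 left.
Tenant T: +75 to 75 (cap) → 170 left.
Give Tenant G 95 to hit its cap of 95 → 75 left.
Tenant F has room for 85 but only 75 remain, so it gets 75.
Total = 27×75 + 21×75 + 28×85 + 26×95 = 8450.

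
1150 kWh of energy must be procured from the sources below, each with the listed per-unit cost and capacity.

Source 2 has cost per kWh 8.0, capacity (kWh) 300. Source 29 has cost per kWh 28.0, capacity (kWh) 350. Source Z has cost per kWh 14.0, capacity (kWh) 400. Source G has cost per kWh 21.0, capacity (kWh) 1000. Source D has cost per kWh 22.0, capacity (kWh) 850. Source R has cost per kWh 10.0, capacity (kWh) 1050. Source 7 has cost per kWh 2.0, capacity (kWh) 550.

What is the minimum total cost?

6500

Fill from the cheapest source first.
Take 550 from Source 7 at 2.0 — need 600 more.
Take 300 from Source 2 at 8.0 — need 300 more.
Take 300 from Source R at 10.0 to finish.
Source Z, Source G, Source D, Source 29: unused.
Cost = 550×2.0 + 300×8.0 + 300×10.0 = 6500.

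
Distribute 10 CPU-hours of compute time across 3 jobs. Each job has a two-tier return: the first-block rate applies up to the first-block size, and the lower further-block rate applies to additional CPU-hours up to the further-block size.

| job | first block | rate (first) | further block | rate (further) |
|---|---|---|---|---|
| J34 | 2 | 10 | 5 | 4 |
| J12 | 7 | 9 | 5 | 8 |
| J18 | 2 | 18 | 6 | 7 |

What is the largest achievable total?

Treat each block as its own option and order by rate: J18/first 18 > J34/first 10 > J12/first 9 > J12/second 8 > J18/second 7 > J34/second 4.
J18 first at 18: fill all 2 → 8 left.
Fill J34 first block (2 at 10) → 6 left.
J12 first at 9: only 6 left, fill 6.
Total = 18×2 + 10×2 + 9×6 = 110.

110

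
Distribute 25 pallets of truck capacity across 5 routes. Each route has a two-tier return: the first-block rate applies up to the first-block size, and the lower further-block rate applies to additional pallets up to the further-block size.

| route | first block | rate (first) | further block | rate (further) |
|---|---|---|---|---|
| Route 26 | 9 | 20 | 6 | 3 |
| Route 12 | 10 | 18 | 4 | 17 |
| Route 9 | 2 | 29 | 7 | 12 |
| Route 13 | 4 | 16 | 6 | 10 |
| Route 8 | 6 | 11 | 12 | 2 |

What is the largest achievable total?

486

Rank every tier by rate: Route 9/first 29 > Route 26/first 20 > Route 12/first 18 > Route 12/second 17 > Route 13/first 16 > Route 9/second 12 > Route 8/first 11 > Route 13/second 10 > Route 26/second 3 > Route 8/second 2.
Route 9/first (29): +2 → 23 left.
Fill Route 26 first block (9 at 20) → 14 left.
Fill Route 12 first block (10 at 18) → 4 left.
Route 12/second (17): +4 → 0 left.
Total = 29×2 + 20×9 + 18×10 + 17×4 = 486.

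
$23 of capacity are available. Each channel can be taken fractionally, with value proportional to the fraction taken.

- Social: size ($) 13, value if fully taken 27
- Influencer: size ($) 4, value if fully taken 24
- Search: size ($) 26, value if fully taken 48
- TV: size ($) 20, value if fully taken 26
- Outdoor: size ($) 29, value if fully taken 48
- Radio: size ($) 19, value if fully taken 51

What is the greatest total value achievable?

75

Rank by value-to-size ratio: Influencer 24/4≈6, Radio 51/19≈2.68, Social 27/13≈2.08, Search 48/26≈1.85, Outdoor 48/29≈1.66, TV 26/20≈1.3.
Take all of Influencer (4 $, value 24) → 19 $ left.
All 19 $ of Radio fit (value 51) → 0 remain.
Total value = 75.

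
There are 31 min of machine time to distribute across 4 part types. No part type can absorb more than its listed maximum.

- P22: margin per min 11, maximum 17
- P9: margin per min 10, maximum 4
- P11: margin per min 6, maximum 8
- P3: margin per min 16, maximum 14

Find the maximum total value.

411

Rank by margin per min: P3 16 > P22 11 > P9 10 > P11 6.
P3 takes 14 to reach its cap of 14 ; 17 left.
P22 takes 17 to reach its cap of 17 ; 0 left.
Total = 11×17 + 16×14 = 411.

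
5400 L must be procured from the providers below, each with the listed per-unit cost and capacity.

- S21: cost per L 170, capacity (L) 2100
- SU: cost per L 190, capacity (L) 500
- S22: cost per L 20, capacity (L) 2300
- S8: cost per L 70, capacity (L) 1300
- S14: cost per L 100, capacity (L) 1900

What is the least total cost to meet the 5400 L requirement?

317000

Cheapest first:
S22 at 20: take all 2300 L — 3100 still needed.
S8 (70): use full 1300 — 1800 L to go.
S14 (100): take the remaining 1800 — done.
S21, SU: unused.
Cost = 2300×20 + 1300×70 + 1800×100 = 317000.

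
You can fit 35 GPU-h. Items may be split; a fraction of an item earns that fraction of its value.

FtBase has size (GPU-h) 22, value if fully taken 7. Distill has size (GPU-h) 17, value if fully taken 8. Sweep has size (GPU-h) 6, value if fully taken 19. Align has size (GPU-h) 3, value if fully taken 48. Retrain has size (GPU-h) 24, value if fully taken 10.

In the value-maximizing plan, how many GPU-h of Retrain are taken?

9

Sort by value density: Align 48/3≈16, Sweep 19/6≈3.17, Distill 8/17≈0.471, Retrain 10/24≈0.417, FtBase 7/22≈0.318.
All 3 GPU-h of Align fit (value 48) — 32 remain.
All 6 GPU-h of Sweep fit (value 19) — 26 remain.
All 17 GPU-h of Distill fit (value 8) — 9 remain.
Only 9 GPU-h remain; take 9/24 of Retrain for value 10×9/24 = 3.75.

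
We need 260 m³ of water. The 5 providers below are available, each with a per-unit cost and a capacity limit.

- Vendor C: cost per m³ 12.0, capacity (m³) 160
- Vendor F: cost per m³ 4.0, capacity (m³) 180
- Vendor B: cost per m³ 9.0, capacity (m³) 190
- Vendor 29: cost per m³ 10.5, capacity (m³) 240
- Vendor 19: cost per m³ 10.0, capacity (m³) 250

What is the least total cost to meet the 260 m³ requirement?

Fill from the cheapest provider first.
Take 180 from Vendor F at 4.0 — need 80 more.
Take 80 from Vendor B at 9.0 to finish.
Vendor 19, Vendor 29, Vendor C: unused.
Cost = 180×4.0 + 80×9.0 = 1440.

1440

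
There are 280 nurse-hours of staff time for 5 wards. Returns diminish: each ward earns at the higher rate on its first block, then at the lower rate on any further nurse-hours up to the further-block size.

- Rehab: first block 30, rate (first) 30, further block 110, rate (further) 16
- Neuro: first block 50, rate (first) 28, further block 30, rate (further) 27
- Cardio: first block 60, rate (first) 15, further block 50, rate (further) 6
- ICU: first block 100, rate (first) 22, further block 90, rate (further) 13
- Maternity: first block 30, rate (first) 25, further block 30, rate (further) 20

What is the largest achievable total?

Treat each block as its own option and order by rate: Rehab/T1 30 > Neuro/T1 28 > Neuro/T2 27 > Maternity/T1 25 > ICU/T1 22 > Maternity/T2 20 > Rehab/T2 16 > Cardio/T1 15 > ICU/T2 13 > Cardio/T2 6.
Fill Rehab T1 block (30 at 30) → 250 left.
Fill Neuro T1 block (50 at 28) → 200 left.
Neuro T2 at 27: fill all 30 → 170 left.
Maternity/T1 (25): +30 → 140 left.
ICU/T1 (22): +100 → 40 left.
Maternity T2 at 20: fill all 30 → 10 left.
Rehab/T2: +10 of 110 at 16; pool empty.
Total = 30×30 + 28×50 + 27×30 + 25×30 + 22×100 + 20×30 + 16×10 = 6820.

6820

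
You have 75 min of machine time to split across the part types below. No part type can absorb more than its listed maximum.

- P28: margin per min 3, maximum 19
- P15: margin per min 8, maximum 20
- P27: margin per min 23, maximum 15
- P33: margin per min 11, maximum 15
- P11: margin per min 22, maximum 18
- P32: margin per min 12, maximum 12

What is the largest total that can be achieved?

Order the part types by margin per min: P27 23 > P11 22 > P32 12 > P33 11 > P15 8 > P28 3.
P27 takes 15 to reach its cap of 15 ; 60 left.
P11: +18 to 18 (cap) ; 42 left.
P32 takes 12 to reach its cap of 12 ; 30 left.
P33: +15 to 15 (cap) ; 15 left.
P15: +15 (room for 20) → 15. Pool exhausted.
Total = 8×15 + 23×15 + 11×15 + 22×18 + 12×12 = 1170.

1170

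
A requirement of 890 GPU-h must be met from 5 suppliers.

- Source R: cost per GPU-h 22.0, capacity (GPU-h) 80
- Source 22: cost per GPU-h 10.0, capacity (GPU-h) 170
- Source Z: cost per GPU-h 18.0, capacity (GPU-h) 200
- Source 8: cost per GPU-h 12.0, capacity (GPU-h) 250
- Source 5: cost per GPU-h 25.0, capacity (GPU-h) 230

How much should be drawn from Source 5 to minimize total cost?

Cheapest first:
Source 22 at 10.0: take all 170 GPU-h → 720 still needed.
Take 250 from Source 8 at 12.0 → need 470 more.
Source Z (18.0): use full 200 → 270 GPU-h to go.
Source R at 22.0: take all 80 GPU-h → 190 still needed.
Take 190 from Source 5 at 25.0 to finish.

190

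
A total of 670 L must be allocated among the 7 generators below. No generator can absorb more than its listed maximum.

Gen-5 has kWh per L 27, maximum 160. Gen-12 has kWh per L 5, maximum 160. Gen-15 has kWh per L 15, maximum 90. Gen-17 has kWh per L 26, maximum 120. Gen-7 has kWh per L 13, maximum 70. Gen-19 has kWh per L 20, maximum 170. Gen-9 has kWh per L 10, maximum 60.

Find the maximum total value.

13700

Order the generators by kWh per L: Gen-5 27 > Gen-17 26 > Gen-19 20 > Gen-15 15 > Gen-7 13 > Gen-9 10 > Gen-12 5.
Give Gen-5 160 to hit its cap of 160 ; 510 left.
Gen-17 takes 120 to reach its cap of 120 ; 390 left.
Gen-19: +170 to 170 (cap) ; 220 left.
Give Gen-15 90 to hit its cap of 90 ; 130 left.
Give Gen-7 70 to hit its cap of 70 ; 60 left.
Give Gen-9 60 to hit its cap of 60 ; 0 left.
Total = 27×160 + 15×90 + 26×120 + 13×70 + 20×170 + 10×60 = 13700.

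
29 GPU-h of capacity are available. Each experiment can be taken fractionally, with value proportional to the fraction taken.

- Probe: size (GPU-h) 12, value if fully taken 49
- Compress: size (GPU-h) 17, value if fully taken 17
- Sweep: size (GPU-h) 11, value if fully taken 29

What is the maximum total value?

Rank by value-to-size ratio: Probe 49/12≈4.08, Sweep 29/11≈2.64, Compress 17/17≈1.
Take all of Probe (12 GPU-h, value 49) ; 17 GPU-h left.
Take all of Sweep (11 GPU-h, value 29) ; 6 GPU-h left.
Fill the last 6 GPU-h with part of Compress: 6/17 of it earns 6.
Total value = 84.

84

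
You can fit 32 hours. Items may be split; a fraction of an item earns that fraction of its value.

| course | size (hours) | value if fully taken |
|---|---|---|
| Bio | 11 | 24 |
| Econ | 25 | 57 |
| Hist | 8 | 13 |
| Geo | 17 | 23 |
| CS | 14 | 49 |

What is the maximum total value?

Best value per unit of size first: CS 49/14≈3.5, Econ 57/25≈2.28, Bio 24/11≈2.18, Hist 13/8≈1.62, Geo 23/17≈1.35.
All 14 hours of CS fit (value 49) → 18 remain.
Only 18 hours remain; take 18/25 of Econ for value 57×18/25 = 41.04.
Total value = 90.04.

90.04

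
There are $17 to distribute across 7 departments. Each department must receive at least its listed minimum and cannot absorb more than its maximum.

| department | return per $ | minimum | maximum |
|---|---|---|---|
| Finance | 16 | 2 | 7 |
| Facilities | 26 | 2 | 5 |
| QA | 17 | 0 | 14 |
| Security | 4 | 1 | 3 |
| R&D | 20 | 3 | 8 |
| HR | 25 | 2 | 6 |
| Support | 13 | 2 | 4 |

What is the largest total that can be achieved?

352

Meeting every minimum uses 2+2+0+1+3+2+2 = 12 $, leaving 5.
Rank by return per $: Facilities 26 > HR 25 > R&D 20 > QA 17 > Finance 16 > Support 13 > Security 4.
Facilities: +3 to 5 (cap) — 2 left.
HR has room for 4 more but only 2 remain, so it gets 4.
Total = 16×2 + 26×5 + 4×1 + 20×3 + 25×4 + 13×2 = 352.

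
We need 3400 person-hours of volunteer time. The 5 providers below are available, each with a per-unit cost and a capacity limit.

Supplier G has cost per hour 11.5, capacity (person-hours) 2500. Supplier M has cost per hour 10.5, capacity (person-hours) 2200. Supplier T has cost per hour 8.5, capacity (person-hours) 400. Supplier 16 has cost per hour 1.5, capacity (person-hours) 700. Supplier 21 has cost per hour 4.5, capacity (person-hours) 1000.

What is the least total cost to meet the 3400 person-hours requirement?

Fill from the cheapest provider first.
Take 700 from Supplier 16 at 1.5 → need 2700 more.
Supplier 21 (4.5): use full 1000 → 1700 person-hours to go.
Supplier T (8.5): use full 400 → 1300 person-hours to go.
Take 1300 from Supplier M at 10.5 to finish.
Supplier G: unused.
Cost = 700×1.5 + 1000×4.5 + 400×8.5 + 1300×10.5 = 22600.

22600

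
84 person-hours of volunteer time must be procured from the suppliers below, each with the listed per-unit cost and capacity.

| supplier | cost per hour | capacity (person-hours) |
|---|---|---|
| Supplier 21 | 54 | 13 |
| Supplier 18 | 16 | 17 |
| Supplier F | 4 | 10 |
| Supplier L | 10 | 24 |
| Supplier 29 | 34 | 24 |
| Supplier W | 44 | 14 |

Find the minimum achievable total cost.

Use suppliers in increasing cost order.
Supplier F at 4: take all 10 person-hours → 74 still needed.
Take 24 from Supplier L at 10 → need 50 more.
Supplier 18 at 16: take all 17 person-hours → 33 still needed.
Supplier 29 at 34: take all 24 person-hours → 9 still needed.
Take 9 from Supplier W at 44 to finish.
Supplier 21: unused.
Cost = 10×4 + 24×10 + 17×16 + 24×34 + 9×44 = 1764.

1764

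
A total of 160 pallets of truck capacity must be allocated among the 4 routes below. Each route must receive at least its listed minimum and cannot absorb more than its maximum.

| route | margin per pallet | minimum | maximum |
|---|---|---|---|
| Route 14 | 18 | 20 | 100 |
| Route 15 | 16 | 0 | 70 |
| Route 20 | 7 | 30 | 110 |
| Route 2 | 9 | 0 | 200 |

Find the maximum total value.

2490

Meeting every minimum uses 20+0+30+0 = 50 pallets, leaving 110.
Highest margin per pallet first: Route 14 18 > Route 15 16 > Route 2 9 > Route 20 7.
Route 14: +80 to 100 (cap) → 30 left.
Route 15 has room for 70 more but only 30 remain, so it gets 30.
Total = 18×100 + 16×30 + 7×30 = 2490.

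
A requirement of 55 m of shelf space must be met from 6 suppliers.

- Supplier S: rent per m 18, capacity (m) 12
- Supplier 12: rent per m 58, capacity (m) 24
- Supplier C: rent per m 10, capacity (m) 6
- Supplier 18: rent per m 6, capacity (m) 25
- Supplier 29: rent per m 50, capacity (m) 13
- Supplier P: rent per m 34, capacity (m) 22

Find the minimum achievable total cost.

834

Cheapest first:
Supplier 18 (6): use full 25 ; 30 m to go.
Supplier C (10): use full 6 ; 24 m to go.
Supplier S (18): use full 12 ; 12 m to go.
Supplier P at 34: take 12 of its 22 ; requirement met.
Supplier 29, Supplier 12: unused.
Cost = 25×6 + 6×10 + 12×18 + 12×34 = 834.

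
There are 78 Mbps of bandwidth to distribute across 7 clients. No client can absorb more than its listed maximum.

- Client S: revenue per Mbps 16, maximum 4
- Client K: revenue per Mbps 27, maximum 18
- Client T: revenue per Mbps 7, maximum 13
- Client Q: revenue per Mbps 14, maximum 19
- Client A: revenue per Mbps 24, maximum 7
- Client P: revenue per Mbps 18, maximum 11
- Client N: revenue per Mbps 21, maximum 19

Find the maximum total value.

Order the clients by revenue per Mbps: Client K 27 > Client A 24 > Client N 21 > Client P 18 > Client S 16 > Client Q 14 > Client T 7.
Client K takes 18 to reach its cap of 18 → 60 left.
Client A takes 7 to reach its cap of 7 → 53 left.
Client N takes 19 to reach its cap of 19 → 34 left.
Give Client P 11 to hit its cap of 11 → 23 left.
Client S: +4 to 4 (cap) → 19 left.
Give Client Q 19 to hit its cap of 19 → 0 left.
Total = 16×4 + 27×18 + 14×19 + 24×7 + 18×11 + 21×19 = 1581.

1581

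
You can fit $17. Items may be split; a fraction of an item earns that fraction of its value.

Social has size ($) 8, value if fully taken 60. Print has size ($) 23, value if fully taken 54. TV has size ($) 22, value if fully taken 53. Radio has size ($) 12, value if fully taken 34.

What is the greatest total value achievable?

Sort by value density: Social 60/8≈7.5, Radio 34/12≈2.83, TV 53/22≈2.41, Print 54/23≈2.35.
All 8 $ of Social fit (value 60) ; 9 remain.
Only 9 $ remain; take 9/12 of Radio for value 34×9/12 = 25.5.
Total value = 85.5.

85.5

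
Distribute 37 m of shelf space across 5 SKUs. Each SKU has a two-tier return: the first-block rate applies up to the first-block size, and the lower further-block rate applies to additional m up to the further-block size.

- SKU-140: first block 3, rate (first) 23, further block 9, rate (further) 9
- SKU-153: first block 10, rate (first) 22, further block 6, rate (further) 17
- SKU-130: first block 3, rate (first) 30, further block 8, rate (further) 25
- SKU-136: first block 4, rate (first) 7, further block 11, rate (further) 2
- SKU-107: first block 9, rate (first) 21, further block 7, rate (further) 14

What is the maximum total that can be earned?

Order all 10 blocks by rate: SKU-130/tier1 30 > SKU-130/tier2 25 > SKU-140/tier1 23 > SKU-153/tier1 22 > SKU-107/tier1 21 > SKU-153/tier2 17 > SKU-107/tier2 14 > SKU-140/tier2 9 > SKU-136/tier1 7 > SKU-136/tier2 2.
Fill SKU-130 tier1 block (3 at 30) — 34 left.
SKU-130 tier2 at 25: fill all 8 — 26 left.
SKU-140 tier1 at 23: fill all 3 — 23 left.
Fill SKU-153 tier1 block (10 at 22) — 13 left.
SKU-107/tier1 (21): +9 — 4 left.
4 remain; put them into SKU-153 tier2 at 17.
Total = 30×3 + 25×8 + 23×3 + 22×10 + 21×9 + 17×4 = 836.

836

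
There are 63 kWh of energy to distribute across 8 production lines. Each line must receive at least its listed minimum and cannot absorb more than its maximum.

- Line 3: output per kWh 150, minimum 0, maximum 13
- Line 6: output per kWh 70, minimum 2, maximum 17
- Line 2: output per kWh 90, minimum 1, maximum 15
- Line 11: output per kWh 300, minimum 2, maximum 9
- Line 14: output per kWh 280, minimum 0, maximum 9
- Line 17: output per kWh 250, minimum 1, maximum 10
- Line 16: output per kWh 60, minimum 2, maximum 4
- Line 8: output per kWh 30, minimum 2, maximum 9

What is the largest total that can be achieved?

Meeting every minimum uses 0+2+1+2+0+1+2+2 = 10 kWh, leaving 53.
Highest output per kWh first: Line 11 300 > Line 14 280 > Line 17 250 > Line 3 150 > Line 2 90 > Line 6 70 > Line 16 60 > Line 8 30.
Line 11: +7 to 9 (cap) — 46 left.
Give Line 14 9 more to hit its cap of 9 — 37 left.
Line 17: +9 to 10 (cap) — 28 left.
Line 3: +13 to 13 (cap) — 15 left.
Give Line 2 14 more to hit its cap of 15 — 1 left.
Line 6 has room for 15 more but only 1 remain, so it gets 3.
Total = 150×13 + 70×3 + 90×15 + 300×9 + 280×9 + 250×10 + 60×2 + 30×2 = 11410.

11410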